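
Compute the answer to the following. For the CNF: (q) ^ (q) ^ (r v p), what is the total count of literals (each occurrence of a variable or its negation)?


Counting literals in each clause:
Clause 1: 1 literal(s)
Clause 2: 1 literal(s)
Clause 3: 2 literal(s)
Total = 4

4


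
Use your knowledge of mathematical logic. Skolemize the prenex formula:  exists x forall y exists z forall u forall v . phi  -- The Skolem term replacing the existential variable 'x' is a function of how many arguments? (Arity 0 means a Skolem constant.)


Quantifier prefix: exists x forall y exists z forall u forall v
'x' is existentially quantified at position 1.
No universal quantifiers precede it.
Skolem function arity = 0 (a Skolem constant)

0


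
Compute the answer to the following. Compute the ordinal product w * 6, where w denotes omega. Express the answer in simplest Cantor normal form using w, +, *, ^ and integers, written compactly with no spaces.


Compute w * 6.
Ordinal * is associative and left-distributive over +, but NOT commutative; for finite n>1, n*w = w but w*n stays w*n.
w * 6 means 6 copies of w concatenated: w*6.
Result = w*6

w*6


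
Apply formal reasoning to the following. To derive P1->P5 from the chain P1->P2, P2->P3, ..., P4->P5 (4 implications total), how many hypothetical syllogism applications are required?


With 4 implications in a chain connecting 5 propositions:
P1->P2, P2->P3, ..., P4->P5
Steps needed = (number of implications) - 1 = 4 - 1 = 3

3


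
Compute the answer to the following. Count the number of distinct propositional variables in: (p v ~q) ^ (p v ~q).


Identify each variable that appears in the formula.
Variables found: p, q
Count = 2

2


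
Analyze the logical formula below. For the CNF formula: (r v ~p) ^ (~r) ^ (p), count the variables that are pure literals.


Check each variable for pure literal status:
p: mixed (not pure)
q: absent (not pure)
r: mixed (not pure)
Pure literal count = 0

0


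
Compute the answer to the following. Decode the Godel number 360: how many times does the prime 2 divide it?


Factorize 360 by dividing by 2 repeatedly.
Division steps: 2 divides 360 exactly 3 time(s).
Exponent of 2 = 3

3


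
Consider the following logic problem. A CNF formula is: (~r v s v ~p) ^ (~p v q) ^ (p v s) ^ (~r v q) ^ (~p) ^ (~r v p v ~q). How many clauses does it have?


A CNF formula is a conjunction of clauses.
Clauses are separated by ^.
Counting the conjuncts: 6 clauses.

6


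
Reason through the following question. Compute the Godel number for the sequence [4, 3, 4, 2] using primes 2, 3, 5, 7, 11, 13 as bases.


Encode each element as an exponent of the corresponding prime:
  2^4 = 16
  3^3 = 27
  5^4 = 625
  7^2 = 49
Product = 16 * 27 * 625 * 49 = 13230000

13230000


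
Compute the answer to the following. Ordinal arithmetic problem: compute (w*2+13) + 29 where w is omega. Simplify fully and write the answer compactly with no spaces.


Compute (w*2+13) + 29.
Ordinal + is associative but NOT commutative; for finite n>0, n + w = w but w + n stays w+n.
By associativity: (w*2+13) + 29 = w*2 + (13+29) = w*2+42.
Result = w*2+42

w*2+42


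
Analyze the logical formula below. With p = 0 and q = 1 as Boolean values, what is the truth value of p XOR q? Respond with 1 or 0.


p = 0, q = 1
Operation: p XOR q
Evaluate: 0 XOR 1 = 1

1


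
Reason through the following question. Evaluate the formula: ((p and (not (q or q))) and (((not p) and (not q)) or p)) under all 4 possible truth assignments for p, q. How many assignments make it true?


Check all 4 assignments:
p=0, q=0: 0
p=0, q=1: 0
p=1, q=0: 1
p=1, q=1: 0
Count of True = 1

1


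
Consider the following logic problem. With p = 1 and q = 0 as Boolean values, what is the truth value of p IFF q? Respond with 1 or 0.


p = 1, q = 0
Operation: p IFF q
Evaluate: 1 IFF 0 = 0

0


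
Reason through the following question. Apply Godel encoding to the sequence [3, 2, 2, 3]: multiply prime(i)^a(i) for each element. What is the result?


Encode each element as an exponent of the corresponding prime:
  2^3 = 8
  3^2 = 9
  5^2 = 25
  7^3 = 343
Product = 8 * 9 * 25 * 343 = 617400

617400


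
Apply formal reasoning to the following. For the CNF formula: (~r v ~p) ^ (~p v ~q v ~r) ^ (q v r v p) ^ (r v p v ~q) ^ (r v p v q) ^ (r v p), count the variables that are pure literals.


Check each variable for pure literal status:
p: mixed (not pure)
q: mixed (not pure)
r: mixed (not pure)
Pure literal count = 0

0


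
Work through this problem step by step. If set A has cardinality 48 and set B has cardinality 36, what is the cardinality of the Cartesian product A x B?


The Cartesian product A x B contains all ordered pairs (a, b).
|A x B| = |A| * |B| = 48 * 36 = 1728

1728


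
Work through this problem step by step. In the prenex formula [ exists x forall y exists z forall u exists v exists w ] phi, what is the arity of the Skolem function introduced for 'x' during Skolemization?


Quantifier prefix: exists x forall y exists z forall u exists v exists w
'x' is existentially quantified at position 1.
No universal quantifiers precede it.
Skolem function arity = 0 (a Skolem constant)

0


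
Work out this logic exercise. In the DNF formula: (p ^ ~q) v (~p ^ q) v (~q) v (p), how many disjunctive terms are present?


A DNF formula is a disjunction of terms (conjunctions).
Terms are separated by v.
Counting the disjuncts: 4 terms.

4


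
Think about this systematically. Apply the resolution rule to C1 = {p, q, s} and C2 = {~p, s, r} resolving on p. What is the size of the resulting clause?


Remove p from C1 and ~p from C2.
C1 remainder: {q, s}
C2 remainder: {s, r}
Union (resolvent): {q, r, s}
Resolvent has 3 literal(s).

3


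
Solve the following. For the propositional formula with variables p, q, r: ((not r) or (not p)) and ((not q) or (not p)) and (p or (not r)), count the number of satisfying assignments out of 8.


Evaluate all 8 assignments for p, q, r:
p=0, q=0, r=0: 1
p=0, q=0, r=1: 0
p=0, q=1, r=0: 1
p=0, q=1, r=1: 0
p=1, q=0, r=0: 1
p=1, q=0, r=1: 0
p=1, q=1, r=0: 0
p=1, q=1, r=1: 0
Satisfying count = 3

3


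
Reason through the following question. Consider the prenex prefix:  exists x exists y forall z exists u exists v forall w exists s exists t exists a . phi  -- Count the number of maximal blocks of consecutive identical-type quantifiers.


Quantifier-type sequence: E E A E E A E E E  (A=forall, E=exists)
Group into maximal same-type runs:
  Ex2 | Ax1 | Ex2 | Ax1 | Ex3
Number of blocks = 5

5


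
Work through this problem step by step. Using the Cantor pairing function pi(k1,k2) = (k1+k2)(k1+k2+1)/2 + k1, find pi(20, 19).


k1 + k2 = 39
(k1+k2)(k1+k2+1)/2 = 39 * 40 / 2 = 780
pi = 780 + 20 = 800

800


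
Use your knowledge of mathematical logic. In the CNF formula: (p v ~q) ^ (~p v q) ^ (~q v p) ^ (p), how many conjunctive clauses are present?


A CNF formula is a conjunction of clauses.
Clauses are separated by ^.
Counting the conjuncts: 4 clauses.

4


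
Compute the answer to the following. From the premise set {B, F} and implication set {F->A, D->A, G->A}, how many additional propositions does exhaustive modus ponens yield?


Initial facts: {B, F}
Apply modus ponens to closure:
  F and F->A  =>  A
Final known: {A, B, F}
New propositions: {A}
Count = 1

1


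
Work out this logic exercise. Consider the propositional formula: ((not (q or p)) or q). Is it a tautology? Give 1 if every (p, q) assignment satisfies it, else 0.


Check all 4 assignments:
p=0, q=0: 1
p=0, q=1: 1
p=1, q=0: 0
p=1, q=1: 1
Satisfying count = 3/4.
Tautology iff count = 4: no.

0


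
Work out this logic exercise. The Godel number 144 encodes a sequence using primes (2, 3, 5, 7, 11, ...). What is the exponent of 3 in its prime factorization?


Factorize 144 by dividing by 3 repeatedly.
Division steps: 3 divides 144 exactly 2 time(s).
Exponent of 3 = 2

2


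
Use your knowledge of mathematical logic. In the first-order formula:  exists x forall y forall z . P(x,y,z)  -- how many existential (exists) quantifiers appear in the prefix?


Quantifier prefix: exists x forall y forall z
Mark each quantifier type:
  E U U
Universal count = 2, Existential count = 1
Asked for existential (exists) quantifiers: 1

1


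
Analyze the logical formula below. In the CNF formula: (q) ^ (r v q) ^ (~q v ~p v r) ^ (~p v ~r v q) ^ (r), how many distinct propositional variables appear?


Identify each variable that appears in the formula.
Variables found: p, q, r
Count = 3

3


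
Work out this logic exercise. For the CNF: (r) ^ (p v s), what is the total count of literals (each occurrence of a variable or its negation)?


Counting literals in each clause:
Clause 1: 1 literal(s)
Clause 2: 2 literal(s)
Total = 3

3


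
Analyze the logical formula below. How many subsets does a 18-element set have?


The power set of a set with n elements has 2^n elements.
|P(S)| = 2^18 = 262144

262144


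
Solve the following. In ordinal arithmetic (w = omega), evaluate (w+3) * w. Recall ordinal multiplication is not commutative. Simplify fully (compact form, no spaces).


Compute (w+3) * w.
Ordinal * is associative and left-distributive over +, but NOT commutative; for finite n>1, n*w = w but w*n stays w*n.
(w+3) * w = sup{(w+3)*k : k<w} = sup{w*k+3} = w^2 (the +3 tail is absorbed in the limit).
Result = w^2

w^2


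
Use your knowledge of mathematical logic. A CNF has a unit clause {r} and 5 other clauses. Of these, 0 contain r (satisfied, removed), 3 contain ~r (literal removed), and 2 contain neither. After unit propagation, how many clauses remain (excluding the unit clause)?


Satisfied (removed): 0
Shortened (remain): 3
Unchanged (remain): 2
Remaining = 3 + 2 = 5

5


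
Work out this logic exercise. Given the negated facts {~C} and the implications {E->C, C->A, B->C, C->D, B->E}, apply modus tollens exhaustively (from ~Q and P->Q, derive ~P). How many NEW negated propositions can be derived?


Initial negated facts: {~C}
Apply modus tollens to closure:
  ~C and E->C  =>  ~E
  ~C and B->C  =>  ~B
Final negated: {~B, ~C, ~E}
New negations: {~B, ~E}
Count = 2

2


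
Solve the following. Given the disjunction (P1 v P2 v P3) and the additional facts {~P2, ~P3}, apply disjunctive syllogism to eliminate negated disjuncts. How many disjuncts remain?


Original disjuncts (3): P1, P2, P3
Negated (eliminate): ~P2, ~P3
Remaining disjuncts: P1
Count = 3 - 2 = 1

1


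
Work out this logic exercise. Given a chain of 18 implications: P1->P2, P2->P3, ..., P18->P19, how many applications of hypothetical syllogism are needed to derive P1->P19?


With 18 implications in a chain connecting 19 propositions:
P1->P2, P2->P3, ..., P18->P19
Steps needed = (number of implications) - 1 = 18 - 1 = 17

17


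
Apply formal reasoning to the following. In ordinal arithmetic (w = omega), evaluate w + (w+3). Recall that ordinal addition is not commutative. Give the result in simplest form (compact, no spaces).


Compute w + (w+3).
Ordinal + is associative but NOT commutative; for finite n>0, n + w = w but w + n stays w+n.
w + (w+3) = (w+w) + 3 = w*2+3.
Result = w*2+3

w*2+3


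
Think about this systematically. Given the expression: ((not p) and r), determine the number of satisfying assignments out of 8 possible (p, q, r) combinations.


Check all 8 assignments:
p=0, q=0, r=0: 0
p=0, q=0, r=1: 1
p=0, q=1, r=0: 0
p=0, q=1, r=1: 1
p=1, q=0, r=0: 0
p=1, q=0, r=1: 0
p=1, q=1, r=0: 0
p=1, q=1, r=1: 0
Count of True = 2

2


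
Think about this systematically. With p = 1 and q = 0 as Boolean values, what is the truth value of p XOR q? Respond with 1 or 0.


p = 1, q = 0
Operation: p XOR q
Evaluate: 1 XOR 0 = 1

1


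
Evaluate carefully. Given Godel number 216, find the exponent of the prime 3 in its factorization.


Factorize 216 by dividing by 3 repeatedly.
Division steps: 3 divides 216 exactly 3 time(s).
Exponent of 3 = 3

3


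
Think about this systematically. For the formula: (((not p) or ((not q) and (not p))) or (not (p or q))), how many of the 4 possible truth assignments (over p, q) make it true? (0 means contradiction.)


Check all 4 assignments:
p=0, q=0: 1
p=0, q=1: 1
p=1, q=0: 0
p=1, q=1: 0
Count of True = 2

2


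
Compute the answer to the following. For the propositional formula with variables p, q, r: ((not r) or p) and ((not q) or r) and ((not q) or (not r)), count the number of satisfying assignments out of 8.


Evaluate all 8 assignments for p, q, r:
p=0, q=0, r=0: 1
p=0, q=0, r=1: 0
p=0, q=1, r=0: 0
p=0, q=1, r=1: 0
p=1, q=0, r=0: 1
p=1, q=0, r=1: 1
p=1, q=1, r=0: 0
p=1, q=1, r=1: 0
Satisfying count = 3

3


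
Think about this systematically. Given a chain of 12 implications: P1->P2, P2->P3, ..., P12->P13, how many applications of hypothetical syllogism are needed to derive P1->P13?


With 12 implications in a chain connecting 13 propositions:
P1->P2, P2->P3, ..., P12->P13
Steps needed = (number of implications) - 1 = 12 - 1 = 11

11


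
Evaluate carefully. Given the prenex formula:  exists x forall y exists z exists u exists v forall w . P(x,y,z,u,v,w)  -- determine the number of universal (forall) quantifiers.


Quantifier prefix: exists x forall y exists z exists u exists v forall w
Mark each quantifier type:
  E U E E E U
Universal count = 2, Existential count = 4
Asked for universal (forall) quantifiers: 2

2


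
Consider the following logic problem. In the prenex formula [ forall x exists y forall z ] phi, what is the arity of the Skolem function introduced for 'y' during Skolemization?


Quantifier prefix: forall x exists y forall z
'y' is existentially quantified at position 2.
Universal variables preceding it: x
Skolem function arity = 1

1


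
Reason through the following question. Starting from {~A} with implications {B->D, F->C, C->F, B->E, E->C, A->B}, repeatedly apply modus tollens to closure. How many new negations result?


Initial negated facts: {~A}
Apply modus tollens to closure:
  (no implication fires)
Final negated: {~A}
New negations: {(none)}
Count = 0

0


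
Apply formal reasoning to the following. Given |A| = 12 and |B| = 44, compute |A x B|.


The Cartesian product A x B contains all ordered pairs (a, b).
|A x B| = |A| * |B| = 12 * 44 = 528

528


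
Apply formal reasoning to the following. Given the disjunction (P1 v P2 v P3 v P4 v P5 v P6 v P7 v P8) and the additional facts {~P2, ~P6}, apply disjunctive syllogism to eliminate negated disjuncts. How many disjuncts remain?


Original disjuncts (8): P1, P2, P3, P4, P5, P6, P7, P8
Negated (eliminate): ~P2, ~P6
Remaining disjuncts: P1, P3, P4, P5, P7, P8
Count = 8 - 2 = 6

6


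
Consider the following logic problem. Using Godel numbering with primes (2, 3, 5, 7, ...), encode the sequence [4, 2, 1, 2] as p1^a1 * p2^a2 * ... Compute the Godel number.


Encode each element as an exponent of the corresponding prime:
  2^4 = 16
  3^2 = 9
  5^1 = 5
  7^2 = 49
Product = 16 * 9 * 5 * 49 = 35280

35280


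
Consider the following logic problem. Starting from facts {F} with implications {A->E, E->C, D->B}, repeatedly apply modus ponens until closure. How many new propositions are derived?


Initial facts: {F}
Apply modus ponens to closure:
  (no implication fires)
Final known: {F}
New propositions: {(none)}
Count = 0

0


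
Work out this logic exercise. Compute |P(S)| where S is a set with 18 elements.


The power set of a set with n elements has 2^n elements.
|P(S)| = 2^18 = 262144

262144


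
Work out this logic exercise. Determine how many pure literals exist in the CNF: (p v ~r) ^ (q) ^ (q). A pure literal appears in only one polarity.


Check each variable for pure literal status:
p: pure positive
q: pure positive
r: pure negative
Pure literal count = 3

3


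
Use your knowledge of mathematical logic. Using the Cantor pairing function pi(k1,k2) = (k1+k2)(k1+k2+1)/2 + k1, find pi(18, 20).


k1 + k2 = 38
(k1+k2)(k1+k2+1)/2 = 38 * 39 / 2 = 741
pi = 741 + 18 = 759

759


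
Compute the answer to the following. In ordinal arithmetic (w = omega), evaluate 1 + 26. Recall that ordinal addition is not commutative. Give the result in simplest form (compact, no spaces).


Compute 1 + 26.
Ordinal + is associative but NOT commutative; for finite n>0, n + w = w but w + n stays w+n.
Both operands finite; ordinal + agrees with natural +: 1 + 26 = 27.
Result = 27

27


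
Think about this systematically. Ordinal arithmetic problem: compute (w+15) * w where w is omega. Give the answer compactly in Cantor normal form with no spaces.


Compute (w+15) * w.
Ordinal * is associative and left-distributive over +, but NOT commutative; for finite n>1, n*w = w but w*n stays w*n.
(w+15) * w = sup{(w+15)*k : k<w} = sup{w*k+15} = w^2 (the +15 tail is absorbed in the limit).
Result = w^2

w^2


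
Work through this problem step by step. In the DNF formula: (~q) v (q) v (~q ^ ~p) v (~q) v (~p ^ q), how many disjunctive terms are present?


A DNF formula is a disjunction of terms (conjunctions).
Terms are separated by v.
Counting the disjuncts: 5 terms.

5


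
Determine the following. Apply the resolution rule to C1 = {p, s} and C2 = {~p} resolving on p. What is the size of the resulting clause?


Remove p from C1 and ~p from C2.
C1 remainder: {s}
C2 remainder: {}
Union (resolvent): {s}
Resolvent has 1 literal(s).

1


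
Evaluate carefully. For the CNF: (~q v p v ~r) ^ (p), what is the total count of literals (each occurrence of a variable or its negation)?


Counting literals in each clause:
Clause 1: 3 literal(s)
Clause 2: 1 literal(s)
Total = 4

4


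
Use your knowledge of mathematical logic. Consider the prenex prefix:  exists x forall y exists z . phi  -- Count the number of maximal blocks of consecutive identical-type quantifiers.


Quantifier-type sequence: E A E  (A=forall, E=exists)
Group into maximal same-type runs:
  Ex1 | Ax1 | Ex1
Number of blocks = 3

3


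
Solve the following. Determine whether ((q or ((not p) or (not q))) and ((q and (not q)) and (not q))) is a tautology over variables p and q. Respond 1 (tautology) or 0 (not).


Check all 4 assignments:
p=0, q=0: 0
p=0, q=1: 0
p=1, q=0: 0
p=1, q=1: 0
Satisfying count = 0/4.
Tautology iff count = 4: no.

0


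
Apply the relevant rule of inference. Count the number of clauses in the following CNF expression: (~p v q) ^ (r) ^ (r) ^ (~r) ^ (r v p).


A CNF formula is a conjunction of clauses.
Clauses are separated by ^.
Counting the conjuncts: 5 clauses.

5


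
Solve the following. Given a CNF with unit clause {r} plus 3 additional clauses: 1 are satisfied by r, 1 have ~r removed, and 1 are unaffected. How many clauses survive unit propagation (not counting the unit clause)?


Satisfied (removed): 1
Shortened (remain): 1
Unchanged (remain): 1
Remaining = 1 + 1 = 2

2


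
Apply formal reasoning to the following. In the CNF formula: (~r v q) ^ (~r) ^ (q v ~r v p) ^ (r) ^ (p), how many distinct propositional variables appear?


Identify each variable that appears in the formula.
Variables found: p, q, r
Count = 3

3


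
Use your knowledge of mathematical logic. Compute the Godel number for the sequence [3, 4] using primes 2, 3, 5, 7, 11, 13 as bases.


Encode each element as an exponent of the corresponding prime:
  2^3 = 8
  3^4 = 81
Product = 8 * 81 = 648

648


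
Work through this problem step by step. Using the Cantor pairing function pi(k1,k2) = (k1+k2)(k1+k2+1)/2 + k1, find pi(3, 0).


k1 + k2 = 3
(k1+k2)(k1+k2+1)/2 = 3 * 4 / 2 = 6
pi = 6 + 3 = 9

9


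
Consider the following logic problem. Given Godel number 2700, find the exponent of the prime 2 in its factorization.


Factorize 2700 by dividing by 2 repeatedly.
Division steps: 2 divides 2700 exactly 2 time(s).
Exponent of 2 = 2

2


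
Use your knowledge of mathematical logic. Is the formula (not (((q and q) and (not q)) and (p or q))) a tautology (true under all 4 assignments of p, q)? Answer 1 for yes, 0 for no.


Check all 4 assignments:
p=0, q=0: 1
p=0, q=1: 1
p=1, q=0: 1
p=1, q=1: 1
Satisfying count = 4/4.
Tautology iff count = 4: yes.

1


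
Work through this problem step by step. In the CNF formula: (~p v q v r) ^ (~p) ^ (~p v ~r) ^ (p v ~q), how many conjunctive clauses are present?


A CNF formula is a conjunction of clauses.
Clauses are separated by ^.
Counting the conjuncts: 4 clauses.

4


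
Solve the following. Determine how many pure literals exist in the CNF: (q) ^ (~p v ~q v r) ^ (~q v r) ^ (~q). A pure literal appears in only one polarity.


Check each variable for pure literal status:
p: pure negative
q: mixed (not pure)
r: pure positive
Pure literal count = 2

2


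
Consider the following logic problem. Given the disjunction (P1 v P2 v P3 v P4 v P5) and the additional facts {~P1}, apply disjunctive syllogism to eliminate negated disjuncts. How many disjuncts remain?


Original disjuncts (5): P1, P2, P3, P4, P5
Negated (eliminate): ~P1
Remaining disjuncts: P2, P3, P4, P5
Count = 5 - 1 = 4

4


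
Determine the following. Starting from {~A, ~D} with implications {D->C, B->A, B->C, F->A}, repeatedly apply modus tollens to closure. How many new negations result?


Initial negated facts: {~A, ~D}
Apply modus tollens to closure:
  ~A and B->A  =>  ~B
  ~A and F->A  =>  ~F
Final negated: {~A, ~B, ~D, ~F}
New negations: {~B, ~F}
Count = 2

2


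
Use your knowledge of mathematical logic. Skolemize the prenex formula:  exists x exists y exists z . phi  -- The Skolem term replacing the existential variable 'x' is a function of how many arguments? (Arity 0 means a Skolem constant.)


Quantifier prefix: exists x exists y exists z
'x' is existentially quantified at position 1.
No universal quantifiers precede it.
Skolem function arity = 0 (a Skolem constant)

0


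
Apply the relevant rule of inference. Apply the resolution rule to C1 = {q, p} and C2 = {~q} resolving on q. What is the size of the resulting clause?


Remove q from C1 and ~q from C2.
C1 remainder: {p}
C2 remainder: {}
Union (resolvent): {p}
Resolvent has 1 literal(s).

1


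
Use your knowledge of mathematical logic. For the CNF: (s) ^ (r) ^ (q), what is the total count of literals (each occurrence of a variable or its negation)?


Counting literals in each clause:
Clause 1: 1 literal(s)
Clause 2: 1 literal(s)
Clause 3: 1 literal(s)
Total = 3

3


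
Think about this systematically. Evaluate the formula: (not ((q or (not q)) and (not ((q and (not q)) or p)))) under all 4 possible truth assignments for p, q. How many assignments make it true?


Check all 4 assignments:
p=0, q=0: 0
p=0, q=1: 0
p=1, q=0: 1
p=1, q=1: 1
Count of True = 2

2


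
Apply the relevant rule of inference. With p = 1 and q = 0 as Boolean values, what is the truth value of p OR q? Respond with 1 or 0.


p = 1, q = 0
Operation: p OR q
Evaluate: 1 OR 0 = 1

1


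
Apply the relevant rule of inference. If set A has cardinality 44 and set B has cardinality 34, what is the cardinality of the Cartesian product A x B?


The Cartesian product A x B contains all ordered pairs (a, b).
|A x B| = |A| * |B| = 44 * 34 = 1496

1496


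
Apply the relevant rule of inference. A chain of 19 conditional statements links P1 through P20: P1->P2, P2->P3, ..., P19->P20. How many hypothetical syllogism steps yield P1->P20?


With 19 implications in a chain connecting 20 propositions:
P1->P2, P2->P3, ..., P19->P20
Steps needed = (number of implications) - 1 = 19 - 1 = 18

18


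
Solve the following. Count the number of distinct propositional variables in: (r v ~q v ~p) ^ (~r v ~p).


Identify each variable that appears in the formula.
Variables found: p, q, r
Count = 3

3


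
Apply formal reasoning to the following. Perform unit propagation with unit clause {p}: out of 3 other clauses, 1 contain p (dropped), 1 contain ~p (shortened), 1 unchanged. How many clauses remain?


Satisfied (removed): 1
Shortened (remain): 1
Unchanged (remain): 1
Remaining = 1 + 1 = 2

2


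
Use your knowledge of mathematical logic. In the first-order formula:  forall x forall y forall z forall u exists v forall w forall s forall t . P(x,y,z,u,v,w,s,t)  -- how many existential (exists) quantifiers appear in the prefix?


Quantifier prefix: forall x forall y forall z forall u exists v forall w forall s forall t
Mark each quantifier type:
  U U U U E U U U
Universal count = 7, Existential count = 1
Asked for existential (exists) quantifiers: 1

1


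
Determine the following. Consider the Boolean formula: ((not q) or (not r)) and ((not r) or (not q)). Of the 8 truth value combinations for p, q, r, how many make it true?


Evaluate all 8 assignments for p, q, r:
p=0, q=0, r=0: 1
p=0, q=0, r=1: 1
p=0, q=1, r=0: 1
p=0, q=1, r=1: 0
p=1, q=0, r=0: 1
p=1, q=0, r=1: 1
p=1, q=1, r=0: 1
p=1, q=1, r=1: 0
Satisfying count = 6

6


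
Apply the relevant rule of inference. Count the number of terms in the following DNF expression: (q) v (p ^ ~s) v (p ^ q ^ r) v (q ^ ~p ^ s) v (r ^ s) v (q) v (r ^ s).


A DNF formula is a disjunction of terms (conjunctions).
Terms are separated by v.
Counting the disjuncts: 7 terms.

7


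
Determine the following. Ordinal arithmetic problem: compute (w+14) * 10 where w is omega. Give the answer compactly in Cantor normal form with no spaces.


Compute (w+14) * 10.
Ordinal * is associative and left-distributive over +, but NOT commutative; for finite n>1, n*w = w but w*n stays w*n.
(w+14) * 10 = (w+14) repeated 10 times. Each intermediate +14 is absorbed by the following w; only the last survives: w*10+14.
Result = w*10+14

w*10+14


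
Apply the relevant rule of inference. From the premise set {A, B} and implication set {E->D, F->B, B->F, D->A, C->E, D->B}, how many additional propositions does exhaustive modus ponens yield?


Initial facts: {A, B}
Apply modus ponens to closure:
  B and B->F  =>  F
Final known: {A, B, F}
New propositions: {F}
Count = 1

1


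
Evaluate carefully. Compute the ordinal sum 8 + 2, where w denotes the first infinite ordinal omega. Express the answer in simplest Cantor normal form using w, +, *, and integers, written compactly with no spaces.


Compute 8 + 2.
Ordinal + is associative but NOT commutative; for finite n>0, n + w = w but w + n stays w+n.
Both operands finite; ordinal + agrees with natural +: 8 + 2 = 10.
Result = 10

10


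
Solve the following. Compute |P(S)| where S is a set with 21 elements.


The power set of a set with n elements has 2^n elements.
|P(S)| = 2^21 = 2097152

2097152


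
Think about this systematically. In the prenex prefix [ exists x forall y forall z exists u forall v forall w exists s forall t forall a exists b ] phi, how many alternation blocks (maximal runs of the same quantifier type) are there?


Quantifier-type sequence: E A A E A A E A A E  (A=forall, E=exists)
Group into maximal same-type runs:
  Ex1 | Ax2 | Ex1 | Ax2 | Ex1 | Ax2 | Ex1
Number of blocks = 7

7


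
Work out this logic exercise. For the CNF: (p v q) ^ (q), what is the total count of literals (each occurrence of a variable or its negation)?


Counting literals in each clause:
Clause 1: 2 literal(s)
Clause 2: 1 literal(s)
Total = 3

3


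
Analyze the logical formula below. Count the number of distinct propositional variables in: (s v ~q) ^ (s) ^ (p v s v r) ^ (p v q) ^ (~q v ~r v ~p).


Identify each variable that appears in the formula.
Variables found: p, q, r, s
Count = 4

4


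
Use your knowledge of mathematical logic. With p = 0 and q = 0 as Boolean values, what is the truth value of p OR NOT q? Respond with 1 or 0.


p = 0, q = 0
Operation: p OR NOT q
Evaluate: 0 OR NOT 0 = 1

1


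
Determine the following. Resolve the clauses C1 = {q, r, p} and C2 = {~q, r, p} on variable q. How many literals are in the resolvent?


Remove q from C1 and ~q from C2.
C1 remainder: {r, p}
C2 remainder: {r, p}
Union (resolvent): {p, r}
Resolvent has 2 literal(s).

2


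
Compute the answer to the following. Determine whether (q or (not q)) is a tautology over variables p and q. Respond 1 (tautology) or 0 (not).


Check all 4 assignments:
p=0, q=0: 1
p=0, q=1: 1
p=1, q=0: 1
p=1, q=1: 1
Satisfying count = 4/4.
Tautology iff count = 4: yes.

1


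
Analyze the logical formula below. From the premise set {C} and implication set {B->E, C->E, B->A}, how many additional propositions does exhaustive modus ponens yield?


Initial facts: {C}
Apply modus ponens to closure:
  C and C->E  =>  E
Final known: {C, E}
New propositions: {E}
Count = 1

1


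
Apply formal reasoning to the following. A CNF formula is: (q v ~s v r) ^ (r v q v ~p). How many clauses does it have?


A CNF formula is a conjunction of clauses.
Clauses are separated by ^.
Counting the conjuncts: 2 clauses.

2


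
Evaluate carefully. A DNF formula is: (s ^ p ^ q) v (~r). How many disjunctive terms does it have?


A DNF formula is a disjunction of terms (conjunctions).
Terms are separated by v.
Counting the disjuncts: 2 terms.

2


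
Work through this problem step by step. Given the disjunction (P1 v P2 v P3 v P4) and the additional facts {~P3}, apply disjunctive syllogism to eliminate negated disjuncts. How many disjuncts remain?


Original disjuncts (4): P1, P2, P3, P4
Negated (eliminate): ~P3
Remaining disjuncts: P1, P2, P4
Count = 4 - 1 = 3

3


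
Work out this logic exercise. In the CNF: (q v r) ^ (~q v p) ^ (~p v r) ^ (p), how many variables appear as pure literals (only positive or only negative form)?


Check each variable for pure literal status:
p: mixed (not pure)
q: mixed (not pure)
r: pure positive
Pure literal count = 1

1


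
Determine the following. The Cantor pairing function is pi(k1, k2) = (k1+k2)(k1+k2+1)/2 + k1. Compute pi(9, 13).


k1 + k2 = 22
(k1+k2)(k1+k2+1)/2 = 22 * 23 / 2 = 253
pi = 253 + 9 = 262

262


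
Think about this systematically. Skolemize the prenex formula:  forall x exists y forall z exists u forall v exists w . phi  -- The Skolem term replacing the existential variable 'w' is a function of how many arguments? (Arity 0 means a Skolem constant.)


Quantifier prefix: forall x exists y forall z exists u forall v exists w
'w' is existentially quantified at position 6.
Universal variables preceding it: x, z, v
Skolem function arity = 3

3


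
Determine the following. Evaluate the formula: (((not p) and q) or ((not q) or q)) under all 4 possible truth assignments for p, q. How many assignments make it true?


Check all 4 assignments:
p=0, q=0: 1
p=0, q=1: 1
p=1, q=0: 1
p=1, q=1: 1
Count of True = 4

4


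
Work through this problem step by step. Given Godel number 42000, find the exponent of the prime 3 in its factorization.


Factorize 42000 by dividing by 3 repeatedly.
Division steps: 3 divides 42000 exactly 1 time(s).
Exponent of 3 = 1

1


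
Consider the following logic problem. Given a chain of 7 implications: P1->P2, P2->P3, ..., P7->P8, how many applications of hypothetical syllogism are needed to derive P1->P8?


With 7 implications in a chain connecting 8 propositions:
P1->P2, P2->P3, ..., P7->P8
Steps needed = (number of implications) - 1 = 7 - 1 = 6

6


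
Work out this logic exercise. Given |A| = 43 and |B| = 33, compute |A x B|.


The Cartesian product A x B contains all ordered pairs (a, b).
|A x B| = |A| * |B| = 43 * 33 = 1419

1419


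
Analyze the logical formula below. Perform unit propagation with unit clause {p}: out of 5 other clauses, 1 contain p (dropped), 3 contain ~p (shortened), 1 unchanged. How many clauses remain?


Satisfied (removed): 1
Shortened (remain): 3
Unchanged (remain): 1
Remaining = 3 + 1 = 4

4


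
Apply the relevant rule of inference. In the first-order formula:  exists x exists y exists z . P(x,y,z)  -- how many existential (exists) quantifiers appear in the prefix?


Quantifier prefix: exists x exists y exists z
Mark each quantifier type:
  E E E
Universal count = 0, Existential count = 3
Asked for existential (exists) quantifiers: 3

3


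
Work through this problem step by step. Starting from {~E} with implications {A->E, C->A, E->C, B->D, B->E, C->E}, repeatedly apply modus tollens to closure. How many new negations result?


Initial negated facts: {~E}
Apply modus tollens to closure:
  ~E and A->E  =>  ~A
  ~A and C->A  =>  ~C
  ~E and B->E  =>  ~B
Final negated: {~A, ~B, ~C, ~E}
New negations: {~A, ~B, ~C}
Count = 3

3


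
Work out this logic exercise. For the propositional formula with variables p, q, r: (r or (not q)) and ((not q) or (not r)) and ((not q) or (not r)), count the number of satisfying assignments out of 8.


Evaluate all 8 assignments for p, q, r:
p=0, q=0, r=0: 1
p=0, q=0, r=1: 1
p=0, q=1, r=0: 0
p=0, q=1, r=1: 0
p=1, q=0, r=0: 1
p=1, q=0, r=1: 1
p=1, q=1, r=0: 0
p=1, q=1, r=1: 0
Satisfying count = 4

4


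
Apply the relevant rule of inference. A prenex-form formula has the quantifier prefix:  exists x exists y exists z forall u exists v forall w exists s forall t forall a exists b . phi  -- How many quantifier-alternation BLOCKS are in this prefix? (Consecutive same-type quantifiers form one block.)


Quantifier-type sequence: E E E A E A E A A E  (A=forall, E=exists)
Group into maximal same-type runs:
  Ex3 | Ax1 | Ex1 | Ax1 | Ex1 | Ax2 | Ex1
Number of blocks = 7

7


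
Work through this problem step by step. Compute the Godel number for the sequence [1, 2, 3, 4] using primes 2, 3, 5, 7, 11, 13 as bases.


Encode each element as an exponent of the corresponding prime:
  2^1 = 2
  3^2 = 9
  5^3 = 125
  7^4 = 2401
Product = 2 * 9 * 125 * 2401 = 5402250

5402250


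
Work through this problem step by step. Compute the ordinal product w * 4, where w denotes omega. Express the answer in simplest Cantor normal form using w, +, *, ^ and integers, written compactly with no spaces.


Compute w * 4.
Ordinal * is associative and left-distributive over +, but NOT commutative; for finite n>1, n*w = w but w*n stays w*n.
w * 4 means 4 copies of w concatenated: w*4.
Result = w*4

w*4


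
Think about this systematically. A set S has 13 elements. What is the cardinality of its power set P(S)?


The power set of a set with n elements has 2^n elements.
|P(S)| = 2^13 = 8192

8192


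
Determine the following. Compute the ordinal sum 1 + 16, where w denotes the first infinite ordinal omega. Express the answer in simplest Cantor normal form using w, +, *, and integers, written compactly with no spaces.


Compute 1 + 16.
Ordinal + is associative but NOT commutative; for finite n>0, n + w = w but w + n stays w+n.
Both operands finite; ordinal + agrees with natural +: 1 + 16 = 17.
Result = 17

17


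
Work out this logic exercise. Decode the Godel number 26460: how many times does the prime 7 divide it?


Factorize 26460 by dividing by 7 repeatedly.
Division steps: 7 divides 26460 exactly 2 time(s).
Exponent of 7 = 2

2


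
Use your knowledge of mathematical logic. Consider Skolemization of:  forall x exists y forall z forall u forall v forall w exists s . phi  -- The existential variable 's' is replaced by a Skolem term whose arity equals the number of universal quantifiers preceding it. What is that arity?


Quantifier prefix: forall x exists y forall z forall u forall v forall w exists s
's' is existentially quantified at position 7.
Universal variables preceding it: x, z, u, v, w
Skolem function arity = 5

5


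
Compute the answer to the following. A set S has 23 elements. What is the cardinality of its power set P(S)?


The power set of a set with n elements has 2^n elements.
|P(S)| = 2^23 = 8388608

8388608


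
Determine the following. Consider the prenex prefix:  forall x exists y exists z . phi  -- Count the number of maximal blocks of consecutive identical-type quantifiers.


Quantifier-type sequence: A E E  (A=forall, E=exists)
Group into maximal same-type runs:
  Ax1 | Ex2
Number of blocks = 2

2


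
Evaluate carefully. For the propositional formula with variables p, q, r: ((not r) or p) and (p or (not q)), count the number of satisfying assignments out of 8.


Evaluate all 8 assignments for p, q, r:
p=0, q=0, r=0: 1
p=0, q=0, r=1: 0
p=0, q=1, r=0: 0
p=0, q=1, r=1: 0
p=1, q=0, r=0: 1
p=1, q=0, r=1: 1
p=1, q=1, r=0: 1
p=1, q=1, r=1: 1
Satisfying count = 5

5


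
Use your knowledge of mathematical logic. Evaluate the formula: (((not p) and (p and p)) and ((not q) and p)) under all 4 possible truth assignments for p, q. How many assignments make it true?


Check all 4 assignments:
p=0, q=0: 0
p=0, q=1: 0
p=1, q=0: 0
p=1, q=1: 0
Count of True = 0

0


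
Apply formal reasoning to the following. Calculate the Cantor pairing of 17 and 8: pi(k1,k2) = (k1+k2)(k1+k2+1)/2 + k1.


k1 + k2 = 25
(k1+k2)(k1+k2+1)/2 = 25 * 26 / 2 = 325
pi = 325 + 17 = 342

342


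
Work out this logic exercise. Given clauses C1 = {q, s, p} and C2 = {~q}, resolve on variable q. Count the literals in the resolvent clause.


Remove q from C1 and ~q from C2.
C1 remainder: {s, p}
C2 remainder: {}
Union (resolvent): {p, s}
Resolvent has 2 literal(s).

2


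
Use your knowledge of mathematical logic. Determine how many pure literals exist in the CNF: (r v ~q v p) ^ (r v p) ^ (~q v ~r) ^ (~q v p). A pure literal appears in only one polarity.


Check each variable for pure literal status:
p: pure positive
q: pure negative
r: mixed (not pure)
Pure literal count = 2

2


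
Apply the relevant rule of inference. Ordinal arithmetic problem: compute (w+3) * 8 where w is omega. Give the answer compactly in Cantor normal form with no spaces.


Compute (w+3) * 8.
Ordinal * is associative and left-distributive over +, but NOT commutative; for finite n>1, n*w = w but w*n stays w*n.
(w+3) * 8 = (w+3) repeated 8 times. Each intermediate +3 is absorbed by the following w; only the last survives: w*8+3.
Result = w*8+3

w*8+3


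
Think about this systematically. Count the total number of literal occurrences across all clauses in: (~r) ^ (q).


Counting literals in each clause:
Clause 1: 1 literal(s)
Clause 2: 1 literal(s)
Total = 2

2


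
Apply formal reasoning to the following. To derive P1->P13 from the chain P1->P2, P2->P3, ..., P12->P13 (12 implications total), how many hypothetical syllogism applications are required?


With 12 implications in a chain connecting 13 propositions:
P1->P2, P2->P3, ..., P12->P13
Steps needed = (number of implications) - 1 = 12 - 1 = 11

11


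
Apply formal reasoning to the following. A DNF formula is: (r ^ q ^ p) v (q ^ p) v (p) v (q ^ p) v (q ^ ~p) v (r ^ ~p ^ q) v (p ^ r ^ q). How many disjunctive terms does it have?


A DNF formula is a disjunction of terms (conjunctions).
Terms are separated by v.
Counting the disjuncts: 7 terms.

7


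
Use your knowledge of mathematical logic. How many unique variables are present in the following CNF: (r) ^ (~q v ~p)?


Identify each variable that appears in the formula.
Variables found: p, q, r
Count = 3

3


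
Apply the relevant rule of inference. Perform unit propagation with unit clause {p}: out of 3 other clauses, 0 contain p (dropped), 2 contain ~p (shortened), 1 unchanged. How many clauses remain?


Satisfied (removed): 0
Shortened (remain): 2
Unchanged (remain): 1
Remaining = 2 + 1 = 3

3


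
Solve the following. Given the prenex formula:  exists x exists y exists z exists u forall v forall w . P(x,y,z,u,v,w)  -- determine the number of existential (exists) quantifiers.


Quantifier prefix: exists x exists y exists z exists u forall v forall w
Mark each quantifier type:
  E E E E U U
Universal count = 2, Existential count = 4
Asked for existential (exists) quantifiers: 4

4


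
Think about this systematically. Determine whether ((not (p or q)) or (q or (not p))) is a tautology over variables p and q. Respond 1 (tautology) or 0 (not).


Check all 4 assignments:
p=0, q=0: 1
p=0, q=1: 1
p=1, q=0: 0
p=1, q=1: 1
Satisfying count = 3/4.
Tautology iff count = 4: no.

0
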